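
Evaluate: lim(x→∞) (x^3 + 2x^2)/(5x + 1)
This is an ∞/∞ indeterminate form.

Apply L'Hôpital's rule: differentiate numerator and denominator separately.
  f(x) = x^3 + 2·x^2   ⇒   f'(x) = 3·x^2 + 4·x
  g(x) = 5·x + 1   ⇒   g'(x) = 5
  lim(x→∞) f'(x)/g'(x) = lim(x→∞) (3·x^2 + 4·x)/(5)
  = ∞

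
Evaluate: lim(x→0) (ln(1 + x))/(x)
This is a 0/0 indeterminate form.

Apply L'Hôpital's rule: differentiate numerator and denominator separately.
  f(x) = ln(x + 1)   ⇒   f'(x) = 1/(x + 1)
  g(x) = x   ⇒   g'(x) = 1
  lim(x→0) f'(x)/g'(x) = lim(x→0) (1/(x + 1))/(1)
  = 1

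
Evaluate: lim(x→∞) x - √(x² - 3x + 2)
This is an ∞-∞ indeterminate form.

Combine fractions or rationalize to convert ∞-∞ to 0/0 form:
  lim(x→∞) x - √(x² - 3x + 2) = 3/2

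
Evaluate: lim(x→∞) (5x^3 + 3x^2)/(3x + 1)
This is an ∞/∞ indeterminate form.

Apply L'Hôpital's rule: differentiate numerator and denominator separately.
  f(x) = 5·x^3 + 3·x^2   ⇒   f'(x) = 15·x^2 + 6·x
  g(x) = 3·x + 1   ⇒   g'(x) = 3
  lim(x→∞) f'(x)/g'(x) = lim(x→∞) (15·x^2 + 6·x)/(3)
  = ∞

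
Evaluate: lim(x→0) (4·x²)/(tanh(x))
This is a 0/0 indeterminate form.

Apply L'Hôpital's rule: differentiate numerator and denominator separately.
  f(x) = 4·x^2   ⇒   f'(x) = 8·x
  g(x) = tanh(x)   ⇒   g'(x) = 1 - tanh(x)^2
  lim(x→0) f'(x)/g'(x) = lim(x→0) (8·x)/(1 - tanh(x)^2)
  = 0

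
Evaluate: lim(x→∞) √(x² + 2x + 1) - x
This is an ∞-∞ indeterminate form.

Combine fractions or rationalize to convert ∞-∞ to 0/0 form:
  lim(x→∞) √(x² + 2x + 1) - x = 1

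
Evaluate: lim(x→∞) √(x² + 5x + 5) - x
This is an ∞-∞ indeterminate form.

Combine fractions or rationalize to convert ∞-∞ to 0/0 form:
  lim(x→∞) √(x² + 5x + 5) - x = 5/2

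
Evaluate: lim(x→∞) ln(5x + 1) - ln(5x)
This is an ∞-∞ indeterminate form.

Combine fractions or rationalize to convert ∞-∞ to 0/0 form:
  lim(x→∞) ln(5x + 1) - ln(5x) = 0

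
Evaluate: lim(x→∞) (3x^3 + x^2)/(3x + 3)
This is an ∞/∞ indeterminate form.

Apply L'Hôpital's rule: differentiate numerator and denominator separately.
  f(x) = 3·x^3 + x^2   ⇒   f'(x) = 9·x^2 + 2·x
  g(x) = 3·x + 3   ⇒   g'(x) = 3
  lim(x→∞) f'(x)/g'(x) = lim(x→∞) (9·x^2 + 2·x)/(3)
  = ∞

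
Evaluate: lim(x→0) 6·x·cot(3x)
This is a 0·∞ indeterminate form.

Rewrite 0·∞ as a quotient (0/0 or ∞/∞ form), then apply L'Hôpital's rule:
  lim(x→0) 6·x·cot(3x) = 2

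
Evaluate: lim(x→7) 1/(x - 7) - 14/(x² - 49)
This is an ∞-∞ indeterminate form.

Combine fractions or rationalize to convert ∞-∞ to 0/0 form:
  lim(x→7) 1/(x - 7) - 14/(x² - 49) = 1/14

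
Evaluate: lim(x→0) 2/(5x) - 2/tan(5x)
This is an ∞-∞ indeterminate form.

Combine fractions or rationalize to convert ∞-∞ to 0/0 form:
  lim(x→0) 2/(5x) - 2/tan(5x) = 0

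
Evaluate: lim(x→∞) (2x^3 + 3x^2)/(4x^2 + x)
This is an ∞/∞ indeterminate form.

Apply L'Hôpital's rule: differentiate numerator and denominator separately.
  f(x) = 2·x^3 + 3·x^2   ⇒   f'(x) = 6·x^2 + 6·x
  g(x) = 4·x^2 + x   ⇒   g'(x) = 8·x + 1
  lim(x→∞) f'(x)/g'(x) = lim(x→∞) (6·x^2 + 6·x)/(8·x + 1)
  = ∞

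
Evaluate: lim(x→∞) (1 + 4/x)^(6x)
This is an exponential indeterminate form.

For exponential indeterminate forms, take the natural log:
  Let L = lim(x→∞) (1 + 4/x)^(6x)
  Then ln(L) = lim(x→∞) [exponent × ln(base)]
  Evaluate using L'Hôpital or standard limits, then exponentiate.
  L = e^(24)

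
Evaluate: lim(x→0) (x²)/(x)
This is a 0/0 indeterminate form.

Apply L'Hôpital's rule: differentiate numerator and denominator separately.
  f(x) = x^2   ⇒   f'(x) = 2·x
  g(x) = x   ⇒   g'(x) = 1
  lim(x→0) f'(x)/g'(x) = lim(x→0) (2·x)/(1)
  = 0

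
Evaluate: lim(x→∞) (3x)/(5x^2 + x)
This is an ∞/∞ indeterminate form.

Apply L'Hôpital's rule: differentiate numerator and denominator separately.
  f(x) = 3·x   ⇒   f'(x) = 3
  g(x) = 5·x^2 + x   ⇒   g'(x) = 10·x + 1
  lim(x→∞) f'(x)/g'(x) = lim(x→∞) (3)/(10·x + 1)
  = 0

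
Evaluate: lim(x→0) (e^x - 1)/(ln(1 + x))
This is a 0/0 indeterminate form.

Apply L'Hôpital's rule: differentiate numerator and denominator separately.
  f(x) = e^(x) - 1   ⇒   f'(x) = e^(x)
  g(x) = ln(x + 1)   ⇒   g'(x) = 1/(x + 1)
  lim(x→0) f'(x)/g'(x) = lim(x→0) (e^(x))/(1/(x + 1))
  = 1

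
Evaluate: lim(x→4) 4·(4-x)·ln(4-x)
This is a 0·∞ indeterminate form.

Rewrite 0·∞ as a quotient (0/0 or ∞/∞ form), then apply L'Hôpital's rule:
  lim(x→4) 4·(4-x)·ln(4-x) = 0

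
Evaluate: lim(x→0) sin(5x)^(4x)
This is an exponential indeterminate form.

For exponential indeterminate forms, take the natural log:
  Let L = lim(x→0) sin(5x)^(4x)
  Then ln(L) = lim(x→0) [exponent × ln(base)]
  Evaluate using L'Hôpital or standard limits, then exponentiate.
  L = 1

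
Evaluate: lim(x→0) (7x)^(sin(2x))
This is an exponential indeterminate form.

For exponential indeterminate forms, take the natural log:
  Let L = lim(x→0) (7x)^(sin(2x))
  Then ln(L) = lim(x→0) [exponent × ln(base)]
  Evaluate using L'Hôpital or standard limits, then exponentiate.
  L = 1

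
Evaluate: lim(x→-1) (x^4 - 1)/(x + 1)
This is a standard limit.

Factor or rationalize the expression:
  lim(x→-1) (x^4 - 1)/(x + 1) = -4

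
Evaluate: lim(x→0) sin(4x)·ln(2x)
This is a 0·∞ indeterminate form.

Rewrite 0·∞ as a quotient (0/0 or ∞/∞ form), then apply L'Hôpital's rule:
  lim(x→0) sin(4x)·ln(2x) = 0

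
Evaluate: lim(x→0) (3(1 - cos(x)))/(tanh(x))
This is a 0/0 indeterminate form.

Apply L'Hôpital's rule: differentiate numerator and denominator separately.
  f(x) = 3 - 3·cos(x)   ⇒   f'(x) = 3·sin(x)
  g(x) = tanh(x)   ⇒   g'(x) = 1 - tanh(x)^2
  lim(x→0) f'(x)/g'(x) = lim(x→0) (3·sin(x))/(1 - tanh(x)^2)
  = 0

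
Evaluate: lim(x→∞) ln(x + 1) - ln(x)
This is an ∞-∞ indeterminate form.

Combine fractions or rationalize to convert ∞-∞ to 0/0 form:
  lim(x→∞) ln(x + 1) - ln(x) = 0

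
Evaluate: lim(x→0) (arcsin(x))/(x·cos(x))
This is a 0/0 indeterminate form.

Apply L'Hôpital's rule: differentiate numerator and denominator separately.
  f(x) = asin(x)   ⇒   f'(x) = 1/sqrt(1 - x^2)
  g(x) = x·cos(x)   ⇒   g'(x) = -x·sin(x) + cos(x)
  lim(x→0) f'(x)/g'(x) = lim(x→0) (1/sqrt(1 - x^2))/(-x·sin(x) + cos(x))
  = 1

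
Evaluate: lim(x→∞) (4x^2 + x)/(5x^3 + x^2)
This is an ∞/∞ indeterminate form.

Apply L'Hôpital's rule: differentiate numerator and denominator separately.
  f(x) = 4·x^2 + x   ⇒   f'(x) = 8·x + 1
  g(x) = 5·x^3 + x^2   ⇒   g'(x) = 15·x^2 + 2·x
  lim(x→∞) f'(x)/g'(x) = lim(x→∞) (8·x + 1)/(15·x^2 + 2·x)
  = 0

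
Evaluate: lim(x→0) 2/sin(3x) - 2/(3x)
This is an ∞-∞ indeterminate form.

Combine fractions or rationalize to convert ∞-∞ to 0/0 form:
  lim(x→0) 2/sin(3x) - 2/(3x) = 0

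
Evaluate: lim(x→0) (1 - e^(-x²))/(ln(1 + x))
This is a 0/0 indeterminate form.

Apply L'Hôpital's rule: differentiate numerator and denominator separately.
  f(x) = 1 - e^(-x^2)   ⇒   f'(x) = 2·x·e^(-x^2)
  g(x) = ln(x + 1)   ⇒   g'(x) = 1/(x + 1)
  lim(x→0) f'(x)/g'(x) = lim(x→0) (2·x·e^(-x^2))/(1/(x + 1))
  = 0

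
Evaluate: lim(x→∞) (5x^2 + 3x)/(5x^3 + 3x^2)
This is an ∞/∞ indeterminate form.

Apply L'Hôpital's rule: differentiate numerator and denominator separately.
  f(x) = 5·x^2 + 3·x   ⇒   f'(x) = 10·x + 3
  g(x) = 5·x^3 + 3·x^2   ⇒   g'(x) = 15·x^2 + 6·x
  lim(x→∞) f'(x)/g'(x) = lim(x→∞) (10·x + 3)/(15·x^2 + 6·x)
  = 0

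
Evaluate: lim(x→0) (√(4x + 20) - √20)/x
This is a standard limit.

Factor or rationalize the expression:
  lim(x→0) (√(4x + 20) - √20)/x = sqrt(5)/5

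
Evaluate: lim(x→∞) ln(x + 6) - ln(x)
This is an ∞-∞ indeterminate form.

Combine fractions or rationalize to convert ∞-∞ to 0/0 form:
  lim(x→∞) ln(x + 6) - ln(x) = 0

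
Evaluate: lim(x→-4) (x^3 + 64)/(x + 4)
This is a standard limit.

Factor or rationalize the expression:
  lim(x→-4) (x^3 + 64)/(x + 4) = 48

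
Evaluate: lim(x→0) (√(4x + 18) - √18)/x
This is a standard limit.

Factor or rationalize the expression:
  lim(x→0) (√(4x + 18) - √18)/x = sqrt(2)/3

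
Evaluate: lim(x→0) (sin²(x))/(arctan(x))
This is a 0/0 indeterminate form.

Apply L'Hôpital's rule: differentiate numerator and denominator separately.
  f(x) = sin(x)^2   ⇒   f'(x) = 2·sin(x)·cos(x)
  g(x) = atan(x)   ⇒   g'(x) = 1/(x^2 + 1)
  lim(x→0) f'(x)/g'(x) = lim(x→0) (2·sin(x)·cos(x))/(1/(x^2 + 1))
  = 0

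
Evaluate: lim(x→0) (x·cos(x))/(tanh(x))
This is a 0/0 indeterminate form.

Apply L'Hôpital's rule: differentiate numerator and denominator separately.
  f(x) = x·cos(x)   ⇒   f'(x) = -x·sin(x) + cos(x)
  g(x) = tanh(x)   ⇒   g'(x) = 1 - tanh(x)^2
  lim(x→0) f'(x)/g'(x) = lim(x→0) (-x·sin(x) + cos(x))/(1 - tanh(x)^2)
  = 1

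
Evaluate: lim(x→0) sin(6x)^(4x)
This is an exponential indeterminate form.

For exponential indeterminate forms, take the natural log:
  Let L = lim(x→0) sin(6x)^(4x)
  Then ln(L) = lim(x→0) [exponent × ln(base)]
  Evaluate using L'Hôpital or standard limits, then exponentiate.
  L = 1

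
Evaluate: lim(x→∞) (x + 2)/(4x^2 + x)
This is an ∞/∞ indeterminate form.

Apply L'Hôpital's rule: differentiate numerator and denominator separately.
  f(x) = x + 2   ⇒   f'(x) = 1
  g(x) = 4·x^2 + x   ⇒   g'(x) = 8·x + 1
  lim(x→∞) f'(x)/g'(x) = lim(x→∞) (1)/(8·x + 1)
  = 0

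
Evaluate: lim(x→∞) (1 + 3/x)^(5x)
This is an exponential indeterminate form.

For exponential indeterminate forms, take the natural log:
  Let L = lim(x→∞) (1 + 3/x)^(5x)
  Then ln(L) = lim(x→∞) [exponent × ln(base)]
  Evaluate using L'Hôpital or standard limits, then exponentiate.
  L = e^(15)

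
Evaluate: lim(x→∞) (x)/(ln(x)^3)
This is an ∞/∞ indeterminate form.

Apply L'Hôpital's rule: differentiate numerator and denominator separately.
  f(x) = x   ⇒   f'(x) = 1
  g(x) = ln(x)^3   ⇒   g'(x) = 3·ln(x)^2/x
  lim(x→∞) f'(x)/g'(x) = lim(x→∞) (1)/(3·ln(x)^2/x)
  = ∞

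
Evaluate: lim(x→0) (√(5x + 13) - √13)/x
This is a standard limit.

Factor or rationalize the expression:
  lim(x→0) (√(5x + 13) - √13)/x = 5·sqrt(13)/26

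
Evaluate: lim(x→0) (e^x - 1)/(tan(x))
This is a 0/0 indeterminate form.

Apply L'Hôpital's rule: differentiate numerator and denominator separately.
  f(x) = e^(x) - 1   ⇒   f'(x) = e^(x)
  g(x) = tan(x)   ⇒   g'(x) = tan(x)^2 + 1
  lim(x→0) f'(x)/g'(x) = lim(x→0) (e^(x))/(tan(x)^2 + 1)
  = 1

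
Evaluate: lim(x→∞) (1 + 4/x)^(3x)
This is an exponential indeterminate form.

For exponential indeterminate forms, take the natural log:
  Let L = lim(x→∞) (1 + 4/x)^(3x)
  Then ln(L) = lim(x→∞) [exponent × ln(base)]
  Evaluate using L'Hôpital or standard limits, then exponentiate.
  L = e^(12)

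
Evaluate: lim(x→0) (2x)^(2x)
This is an exponential indeterminate form.

For exponential indeterminate forms, take the natural log:
  Let L = lim(x→0) (2x)^(2x)
  Then ln(L) = lim(x→0) [exponent × ln(base)]
  Evaluate using L'Hôpital or standard limits, then exponentiate.
  L = 1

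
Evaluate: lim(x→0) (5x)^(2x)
This is an exponential indeterminate form.

For exponential indeterminate forms, take the natural log:
  Let L = lim(x→0) (5x)^(2x)
  Then ln(L) = lim(x→0) [exponent × ln(base)]
  Evaluate using L'Hôpital or standard limits, then exponentiate.
  L = 1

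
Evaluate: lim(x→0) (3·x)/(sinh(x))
This is a 0/0 indeterminate form.

Apply L'Hôpital's rule: differentiate numerator and denominator separately.
  f(x) = 3·x   ⇒   f'(x) = 3
  g(x) = sinh(x)   ⇒   g'(x) = cosh(x)
  lim(x→0) f'(x)/g'(x) = lim(x→0) (3)/(cosh(x))
  = 3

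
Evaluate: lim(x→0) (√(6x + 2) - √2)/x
This is a standard limit.

Factor or rationalize the expression:
  lim(x→0) (√(6x + 2) - √2)/x = 3·sqrt(2)/2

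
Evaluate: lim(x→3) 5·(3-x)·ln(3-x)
This is a 0·∞ indeterminate form.

Rewrite 0·∞ as a quotient (0/0 or ∞/∞ form), then apply L'Hôpital's rule:
  lim(x→3) 5·(3-x)·ln(3-x) = 0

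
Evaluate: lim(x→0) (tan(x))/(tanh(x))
This is a 0/0 indeterminate form.

Apply L'Hôpital's rule: differentiate numerator and denominator separately.
  f(x) = tan(x)   ⇒   f'(x) = tan(x)^2 + 1
  g(x) = tanh(x)   ⇒   g'(x) = 1 - tanh(x)^2
  lim(x→0) f'(x)/g'(x) = lim(x→0) (tan(x)^2 + 1)/(1 - tanh(x)^2)
  = 1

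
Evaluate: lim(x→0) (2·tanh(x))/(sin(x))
This is a 0/0 indeterminate form.

Apply L'Hôpital's rule: differentiate numerator and denominator separately.
  f(x) = 2·tanh(x)   ⇒   f'(x) = 2 - 2·tanh(x)^2
  g(x) = sin(x)   ⇒   g'(x) = cos(x)
  lim(x→0) f'(x)/g'(x) = lim(x→0) (2 - 2·tanh(x)^2)/(cos(x))
  = 2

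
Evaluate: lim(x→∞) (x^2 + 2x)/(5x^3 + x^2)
This is an ∞/∞ indeterminate form.

Apply L'Hôpital's rule: differentiate numerator and denominator separately.
  f(x) = x^2 + 2·x   ⇒   f'(x) = 2·x + 2
  g(x) = 5·x^3 + x^2   ⇒   g'(x) = 15·x^2 + 2·x
  lim(x→∞) f'(x)/g'(x) = lim(x→∞) (2·x + 2)/(15·x^2 + 2·x)
  = 0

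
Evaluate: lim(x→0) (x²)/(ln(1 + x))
This is a 0/0 indeterminate form.

Apply L'Hôpital's rule: differentiate numerator and denominator separately.
  f(x) = x^2   ⇒   f'(x) = 2·x
  g(x) = ln(x + 1)   ⇒   g'(x) = 1/(x + 1)
  lim(x→0) f'(x)/g'(x) = lim(x→0) (2·x)/(1/(x + 1))
  = 0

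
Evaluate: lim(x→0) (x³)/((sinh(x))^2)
This is a 0/0 indeterminate form.

Apply L'Hôpital's rule: differentiate numerator and denominator separately.
  f(x) = x^3   ⇒   f'(x) = 3·x^2
  g(x) = sinh(x)^2   ⇒   g'(x) = 2·sinh(x)·cosh(x)
  lim(x→0) f'(x)/g'(x) = lim(x→0) (3·x^2)/(2·sinh(x)·cosh(x))
  = 0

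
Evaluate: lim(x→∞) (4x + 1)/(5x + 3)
This is an ∞/∞ indeterminate form.

Apply L'Hôpital's rule: differentiate numerator and denominator separately.
  f(x) = 4·x + 1   ⇒   f'(x) = 4
  g(x) = 5·x + 3   ⇒   g'(x) = 5
  lim(x→∞) f'(x)/g'(x) = lim(x→∞) (4)/(5)
  = 4/5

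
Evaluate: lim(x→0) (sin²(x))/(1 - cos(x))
This is a 0/0 indeterminate form.

Apply L'Hôpital's rule: differentiate numerator and denominator separately.
  f(x) = sin(x)^2   ⇒   f'(x) = 2·sin(x)·cos(x)
  g(x) = 1 - cos(x)   ⇒   g'(x) = sin(x)
  lim(x→0) f'(x)/g'(x) = lim(x→0) (2·sin(x)·cos(x))/(sin(x))
  = 2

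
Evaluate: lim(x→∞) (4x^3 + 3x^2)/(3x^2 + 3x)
This is an ∞/∞ indeterminate form.

Apply L'Hôpital's rule: differentiate numerator and denominator separately.
  f(x) = 4·x^3 + 3·x^2   ⇒   f'(x) = 12·x^2 + 6·x
  g(x) = 3·x^2 + 3·x   ⇒   g'(x) = 6·x + 3
  lim(x→∞) f'(x)/g'(x) = lim(x→∞) (12·x^2 + 6·x)/(6·x + 3)
  = ∞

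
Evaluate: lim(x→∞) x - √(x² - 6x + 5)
This is an ∞-∞ indeterminate form.

Combine fractions or rationalize to convert ∞-∞ to 0/0 form:
  lim(x→∞) x - √(x² - 6x + 5) = 3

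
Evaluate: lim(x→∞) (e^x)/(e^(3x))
This is an ∞/∞ indeterminate form.

Apply L'Hôpital's rule: differentiate numerator and denominator separately.
  f(x) = e^(x)   ⇒   f'(x) = e^(x)
  g(x) = e^(3·x)   ⇒   g'(x) = 3·e^(3·x)
  lim(x→∞) f'(x)/g'(x) = lim(x→∞) (e^(x))/(3·e^(3·x))
  = 0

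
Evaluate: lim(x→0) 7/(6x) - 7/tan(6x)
This is an ∞-∞ indeterminate form.

Combine fractions or rationalize to convert ∞-∞ to 0/0 form:
  lim(x→0) 7/(6x) - 7/tan(6x) = 0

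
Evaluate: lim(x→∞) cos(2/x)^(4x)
This is an exponential indeterminate form.

For exponential indeterminate forms, take the natural log:
  Let L = lim(x→∞) cos(2/x)^(4x)
  Then ln(L) = lim(x→∞) [exponent × ln(base)]
  Evaluate using L'Hôpital or standard limits, then exponentiate.
  L = 1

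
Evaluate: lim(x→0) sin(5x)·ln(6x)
This is a 0·∞ indeterminate form.

Rewrite 0·∞ as a quotient (0/0 or ∞/∞ form), then apply L'Hôpital's rule:
  lim(x→0) sin(5x)·ln(6x) = 0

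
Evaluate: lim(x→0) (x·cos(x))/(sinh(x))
This is a 0/0 indeterminate form.

Apply L'Hôpital's rule: differentiate numerator and denominator separately.
  f(x) = x·cos(x)   ⇒   f'(x) = -x·sin(x) + cos(x)
  g(x) = sinh(x)   ⇒   g'(x) = cosh(x)
  lim(x→0) f'(x)/g'(x) = lim(x→0) (-x·sin(x) + cos(x))/(cosh(x))
  = 1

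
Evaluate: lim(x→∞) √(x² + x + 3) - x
This is an ∞-∞ indeterminate form.

Combine fractions or rationalize to convert ∞-∞ to 0/0 form:
  lim(x→∞) √(x² + x + 3) - x = 1/2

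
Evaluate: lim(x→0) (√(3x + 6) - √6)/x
This is a standard limit.

Factor or rationalize the expression:
  lim(x→0) (√(3x + 6) - √6)/x = sqrt(6)/4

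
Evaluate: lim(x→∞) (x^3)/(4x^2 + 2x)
This is an ∞/∞ indeterminate form.

Apply L'Hôpital's rule: differentiate numerator and denominator separately.
  f(x) = x^3   ⇒   f'(x) = 3·x^2
  g(x) = 4·x^2 + 2·x   ⇒   g'(x) = 8·x + 2
  lim(x→∞) f'(x)/g'(x) = lim(x→∞) (3·x^2)/(8·x + 2)
  = ∞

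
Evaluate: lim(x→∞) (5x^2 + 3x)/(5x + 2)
This is an ∞/∞ indeterminate form.

Apply L'Hôpital's rule: differentiate numerator and denominator separately.
  f(x) = 5·x^2 + 3·x   ⇒   f'(x) = 10·x + 3
  g(x) = 5·x + 2   ⇒   g'(x) = 5
  lim(x→∞) f'(x)/g'(x) = lim(x→∞) (10·x + 3)/(5)
  = ∞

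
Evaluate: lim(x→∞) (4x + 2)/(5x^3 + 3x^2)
This is an ∞/∞ indeterminate form.

Apply L'Hôpital's rule: differentiate numerator and denominator separately.
  f(x) = 4·x + 2   ⇒   f'(x) = 4
  g(x) = 5·x^3 + 3·x^2   ⇒   g'(x) = 15·x^2 + 6·x
  lim(x→∞) f'(x)/g'(x) = lim(x→∞) (4)/(15·x^2 + 6·x)
  = 0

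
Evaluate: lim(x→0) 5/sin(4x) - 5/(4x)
This is an ∞-∞ indeterminate form.

Combine fractions or rationalize to convert ∞-∞ to 0/0 form:
  lim(x→0) 5/sin(4x) - 5/(4x) = 0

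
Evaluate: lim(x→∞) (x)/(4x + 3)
This is an ∞/∞ indeterminate form.

Apply L'Hôpital's rule: differentiate numerator and denominator separately.
  f(x) = x   ⇒   f'(x) = 1
  g(x) = 4·x + 3   ⇒   g'(x) = 4
  lim(x→∞) f'(x)/g'(x) = lim(x→∞) (1)/(4)
  = 1/4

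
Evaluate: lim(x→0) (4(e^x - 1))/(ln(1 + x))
This is a 0/0 indeterminate form.

Apply L'Hôpital's rule: differentiate numerator and denominator separately.
  f(x) = 4·e^(x) - 4   ⇒   f'(x) = 4·e^(x)
  g(x) = ln(x + 1)   ⇒   g'(x) = 1/(x + 1)
  lim(x→0) f'(x)/g'(x) = lim(x→0) (4·e^(x))/(1/(x + 1))
  = 4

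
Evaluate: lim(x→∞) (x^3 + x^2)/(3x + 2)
This is an ∞/∞ indeterminate form.

Apply L'Hôpital's rule: differentiate numerator and denominator separately.
  f(x) = x^3 + x^2   ⇒   f'(x) = 3·x^2 + 2·x
  g(x) = 3·x + 2   ⇒   g'(x) = 3
  lim(x→∞) f'(x)/g'(x) = lim(x→∞) (3·x^2 + 2·x)/(3)
  = ∞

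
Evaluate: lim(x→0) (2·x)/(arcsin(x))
This is a 0/0 indeterminate form.

Apply L'Hôpital's rule: differentiate numerator and denominator separately.
  f(x) = 2·x   ⇒   f'(x) = 2
  g(x) = asin(x)   ⇒   g'(x) = 1/sqrt(1 - x^2)
  lim(x→0) f'(x)/g'(x) = lim(x→0) (2)/(1/sqrt(1 - x^2))
  = 2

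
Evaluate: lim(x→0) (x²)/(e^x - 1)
This is a 0/0 indeterminate form.

Apply L'Hôpital's rule: differentiate numerator and denominator separately.
  f(x) = x^2   ⇒   f'(x) = 2·x
  g(x) = e^(x) - 1   ⇒   g'(x) = e^(x)
  lim(x→0) f'(x)/g'(x) = lim(x→0) (2·x)/(e^(x))
  = 0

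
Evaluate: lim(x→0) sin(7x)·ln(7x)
This is a 0·∞ indeterminate form.

Rewrite 0·∞ as a quotient (0/0 or ∞/∞ form), then apply L'Hôpital's rule:
  lim(x→0) sin(7x)·ln(7x) = 0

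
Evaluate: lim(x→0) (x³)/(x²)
This is a 0/0 indeterminate form.

Apply L'Hôpital's rule: differentiate numerator and denominator separately.
  f(x) = x^3   ⇒   f'(x) = 3·x^2
  g(x) = x^2   ⇒   g'(x) = 2·x
  lim(x→0) f'(x)/g'(x) = lim(x→0) (3·x^2)/(2·x)
  = 0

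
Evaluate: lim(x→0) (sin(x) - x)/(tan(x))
This is a 0/0 indeterminate form.

Apply L'Hôpital's rule: differentiate numerator and denominator separately.
  f(x) = -x + sin(x)   ⇒   f'(x) = cos(x) - 1
  g(x) = tan(x)   ⇒   g'(x) = tan(x)^2 + 1
  lim(x→0) f'(x)/g'(x) = lim(x→0) (cos(x) - 1)/(tan(x)^2 + 1)
  = 0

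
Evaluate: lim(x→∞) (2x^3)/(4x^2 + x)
This is an ∞/∞ indeterminate form.

Apply L'Hôpital's rule: differentiate numerator and denominator separately.
  f(x) = 2·x^3   ⇒   f'(x) = 6·x^2
  g(x) = 4·x^2 + x   ⇒   g'(x) = 8·x + 1
  lim(x→∞) f'(x)/g'(x) = lim(x→∞) (6·x^2)/(8·x + 1)
  = ∞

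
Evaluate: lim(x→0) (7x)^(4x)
This is an exponential indeterminate form.

For exponential indeterminate forms, take the natural log:
  Let L = lim(x→0) (7x)^(4x)
  Then ln(L) = lim(x→0) [exponent × ln(base)]
  Evaluate using L'Hôpital or standard limits, then exponentiate.
  L = 1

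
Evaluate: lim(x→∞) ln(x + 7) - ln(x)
This is an ∞-∞ indeterminate form.

Combine fractions or rationalize to convert ∞-∞ to 0/0 form:
  lim(x→∞) ln(x + 7) - ln(x) = 0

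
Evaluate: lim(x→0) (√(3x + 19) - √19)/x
This is a standard limit.

Factor or rationalize the expression:
  lim(x→0) (√(3x + 19) - √19)/x = 3·sqrt(19)/38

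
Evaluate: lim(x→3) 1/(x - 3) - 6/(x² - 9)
This is an ∞-∞ indeterminate form.

Combine fractions or rationalize to convert ∞-∞ to 0/0 form:
  lim(x→3) 1/(x - 3) - 6/(x² - 9) = 1/6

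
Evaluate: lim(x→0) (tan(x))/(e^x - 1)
This is a 0/0 indeterminate form.

Apply L'Hôpital's rule: differentiate numerator and denominator separately.
  f(x) = tan(x)   ⇒   f'(x) = tan(x)^2 + 1
  g(x) = e^(x) - 1   ⇒   g'(x) = e^(x)
  lim(x→0) f'(x)/g'(x) = lim(x→0) (tan(x)^2 + 1)/(e^(x))
  = 1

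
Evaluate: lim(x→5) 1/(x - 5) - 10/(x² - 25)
This is an ∞-∞ indeterminate form.

Combine fractions or rationalize to convert ∞-∞ to 0/0 form:
  lim(x→5) 1/(x - 5) - 10/(x² - 25) = 1/10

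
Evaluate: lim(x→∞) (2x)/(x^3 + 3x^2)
This is an ∞/∞ indeterminate form.

Apply L'Hôpital's rule: differentiate numerator and denominator separately.
  f(x) = 2·x   ⇒   f'(x) = 2
  g(x) = x^3 + 3·x^2   ⇒   g'(x) = 3·x^2 + 6·x
  lim(x→∞) f'(x)/g'(x) = lim(x→∞) (2)/(3·x^2 + 6·x)
  = 0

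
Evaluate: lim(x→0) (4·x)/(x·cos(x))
This is a 0/0 indeterminate form.

Apply L'Hôpital's rule: differentiate numerator and denominator separately.
  f(x) = 4·x   ⇒   f'(x) = 4
  g(x) = x·cos(x)   ⇒   g'(x) = -x·sin(x) + cos(x)
  lim(x→0) f'(x)/g'(x) = lim(x→0) (4)/(-x·sin(x) + cos(x))
  = 4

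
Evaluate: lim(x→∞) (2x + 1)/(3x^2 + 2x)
This is an ∞/∞ indeterminate form.

Apply L'Hôpital's rule: differentiate numerator and denominator separately.
  f(x) = 2·x + 1   ⇒   f'(x) = 2
  g(x) = 3·x^2 + 2·x   ⇒   g'(x) = 6·x + 2
  lim(x→∞) f'(x)/g'(x) = lim(x→∞) (2)/(6·x + 2)
  = 0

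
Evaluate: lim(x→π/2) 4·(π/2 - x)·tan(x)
This is a 0·∞ indeterminate form.

Rewrite 0·∞ as a quotient (0/0 or ∞/∞ form), then apply L'Hôpital's rule:
  lim(x→π/2) 4·(π/2 - x)·tan(x) = 4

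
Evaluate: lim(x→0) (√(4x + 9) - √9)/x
This is a standard limit.

Factor or rationalize the expression:
  lim(x→0) (√(4x + 9) - √9)/x = 2/3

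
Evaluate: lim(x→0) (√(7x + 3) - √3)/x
This is a standard limit.

Factor or rationalize the expression:
  lim(x→0) (√(7x + 3) - √3)/x = 7·sqrt(3)/6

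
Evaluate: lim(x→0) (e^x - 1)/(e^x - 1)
This is a 0/0 indeterminate form.

Apply L'Hôpital's rule: differentiate numerator and denominator separately.
  f(x) = e^(x) - 1   ⇒   f'(x) = e^(x)
  g(x) = e^(x) - 1   ⇒   g'(x) = e^(x)
  lim(x→0) f'(x)/g'(x) = lim(x→0) (e^(x))/(e^(x))
  = 1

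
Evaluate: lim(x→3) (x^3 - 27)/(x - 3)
This is a standard limit.

Factor or rationalize the expression:
  lim(x→3) (x^3 - 27)/(x - 3) = 27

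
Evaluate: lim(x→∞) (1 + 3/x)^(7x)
This is an exponential indeterminate form.

For exponential indeterminate forms, take the natural log:
  Let L = lim(x→∞) (1 + 3/x)^(7x)
  Then ln(L) = lim(x→∞) [exponent × ln(base)]
  Evaluate using L'Hôpital or standard limits, then exponentiate.
  L = e^(21)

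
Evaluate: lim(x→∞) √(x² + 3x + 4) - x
This is an ∞-∞ indeterminate form.

Combine fractions or rationalize to convert ∞-∞ to 0/0 form:
  lim(x→∞) √(x² + 3x + 4) - x = 3/2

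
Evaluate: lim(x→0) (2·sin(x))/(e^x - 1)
This is a 0/0 indeterminate form.

Apply L'Hôpital's rule: differentiate numerator and denominator separately.
  f(x) = 2·sin(x)   ⇒   f'(x) = 2·cos(x)
  g(x) = e^(x) - 1   ⇒   g'(x) = e^(x)
  lim(x→0) f'(x)/g'(x) = lim(x→0) (2·cos(x))/(e^(x))
  = 2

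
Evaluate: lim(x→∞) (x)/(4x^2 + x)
This is an ∞/∞ indeterminate form.

Apply L'Hôpital's rule: differentiate numerator and denominator separately.
  f(x) = x   ⇒   f'(x) = 1
  g(x) = 4·x^2 + x   ⇒   g'(x) = 8·x + 1
  lim(x→∞) f'(x)/g'(x) = lim(x→∞) (1)/(8·x + 1)
  = 0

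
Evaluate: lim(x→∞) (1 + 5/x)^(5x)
This is an exponential indeterminate form.

For exponential indeterminate forms, take the natural log:
  Let L = lim(x→∞) (1 + 5/x)^(5x)
  Then ln(L) = lim(x→∞) [exponent × ln(base)]
  Evaluate using L'Hôpital or standard limits, then exponentiate.
  L = e^(25)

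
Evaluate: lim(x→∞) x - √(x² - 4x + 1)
This is an ∞-∞ indeterminate form.

Combine fractions or rationalize to convert ∞-∞ to 0/0 form:
  lim(x→∞) x - √(x² - 4x + 1) = 2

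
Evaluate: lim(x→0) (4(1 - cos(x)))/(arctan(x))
This is a 0/0 indeterminate form.

Apply L'Hôpital's rule: differentiate numerator and denominator separately.
  f(x) = 4 - 4·cos(x)   ⇒   f'(x) = 4·sin(x)
  g(x) = atan(x)   ⇒   g'(x) = 1/(x^2 + 1)
  lim(x→0) f'(x)/g'(x) = lim(x→0) (4·sin(x))/(1/(x^2 + 1))
  = 0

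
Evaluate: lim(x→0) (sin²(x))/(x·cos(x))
This is a 0/0 indeterminate form.

Apply L'Hôpital's rule: differentiate numerator and denominator separately.
  f(x) = sin(x)^2   ⇒   f'(x) = 2·sin(x)·cos(x)
  g(x) = x·cos(x)   ⇒   g'(x) = -x·sin(x) + cos(x)
  lim(x→0) f'(x)/g'(x) = lim(x→0) (2·sin(x)·cos(x))/(-x·sin(x) + cos(x))
  = 0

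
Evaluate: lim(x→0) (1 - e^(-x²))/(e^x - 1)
This is a 0/0 indeterminate form.

Apply L'Hôpital's rule: differentiate numerator and denominator separately.
  f(x) = 1 - e^(-x^2)   ⇒   f'(x) = 2·x·e^(-x^2)
  g(x) = e^(x) - 1   ⇒   g'(x) = e^(x)
  lim(x→0) f'(x)/g'(x) = lim(x→0) (2·x·e^(-x^2))/(e^(x))
  = 0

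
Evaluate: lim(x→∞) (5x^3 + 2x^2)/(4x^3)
This is an ∞/∞ indeterminate form.

Apply L'Hôpital's rule: differentiate numerator and denominator separately.
  f(x) = 5·x^3 + 2·x^2   ⇒   f'(x) = 15·x^2 + 4·x
  g(x) = 4·x^3   ⇒   g'(x) = 12·x^2
  lim(x→∞) f'(x)/g'(x) = lim(x→∞) (15·x^2 + 4·x)/(12·x^2)
  = 5/4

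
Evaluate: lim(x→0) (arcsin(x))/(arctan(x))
This is a 0/0 indeterminate form.

Apply L'Hôpital's rule: differentiate numerator and denominator separately.
  f(x) = asin(x)   ⇒   f'(x) = 1/sqrt(1 - x^2)
  g(x) = atan(x)   ⇒   g'(x) = 1/(x^2 + 1)
  lim(x→0) f'(x)/g'(x) = lim(x→0) (1/sqrt(1 - x^2))/(1/(x^2 + 1))
  = 1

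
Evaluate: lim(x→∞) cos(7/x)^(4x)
This is an exponential indeterminate form.

For exponential indeterminate forms, take the natural log:
  Let L = lim(x→∞) cos(7/x)^(4x)
  Then ln(L) = lim(x→∞) [exponent × ln(base)]
  Evaluate using L'Hôpital or standard limits, then exponentiate.
  L = 1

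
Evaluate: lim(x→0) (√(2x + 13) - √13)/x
This is a standard limit.

Factor or rationalize the expression:
  lim(x→0) (√(2x + 13) - √13)/x = sqrt(13)/13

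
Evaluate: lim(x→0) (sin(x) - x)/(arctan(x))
This is a 0/0 indeterminate form.

Apply L'Hôpital's rule: differentiate numerator and denominator separately.
  f(x) = -x + sin(x)   ⇒   f'(x) = cos(x) - 1
  g(x) = atan(x)   ⇒   g'(x) = 1/(x^2 + 1)
  lim(x→0) f'(x)/g'(x) = lim(x→0) (cos(x) - 1)/(1/(x^2 + 1))
  = 0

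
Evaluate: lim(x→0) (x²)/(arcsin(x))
This is a 0/0 indeterminate form.

Apply L'Hôpital's rule: differentiate numerator and denominator separately.
  f(x) = x^2   ⇒   f'(x) = 2·x
  g(x) = asin(x)   ⇒   g'(x) = 1/sqrt(1 - x^2)
  lim(x→0) f'(x)/g'(x) = lim(x→0) (2·x)/(1/sqrt(1 - x^2))
  = 0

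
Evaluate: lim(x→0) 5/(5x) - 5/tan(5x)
This is an ∞-∞ indeterminate form.

Combine fractions or rationalize to convert ∞-∞ to 0/0 form:
  lim(x→0) 5/(5x) - 5/tan(5x) = 0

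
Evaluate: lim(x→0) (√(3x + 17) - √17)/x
This is a standard limit.

Factor or rationalize the expression:
  lim(x→0) (√(3x + 17) - √17)/x = 3·sqrt(17)/34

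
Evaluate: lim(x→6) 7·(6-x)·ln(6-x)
This is a 0·∞ indeterminate form.

Rewrite 0·∞ as a quotient (0/0 or ∞/∞ form), then apply L'Hôpital's rule:
  lim(x→6) 7·(6-x)·ln(6-x) = 0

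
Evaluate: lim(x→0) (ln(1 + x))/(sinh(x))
This is a 0/0 indeterminate form.

Apply L'Hôpital's rule: differentiate numerator and denominator separately.
  f(x) = ln(x + 1)   ⇒   f'(x) = 1/(x + 1)
  g(x) = sinh(x)   ⇒   g'(x) = cosh(x)
  lim(x→0) f'(x)/g'(x) = lim(x→0) (1/(x + 1))/(cosh(x))
  = 1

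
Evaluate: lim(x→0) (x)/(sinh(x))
This is a 0/0 indeterminate form.

Apply L'Hôpital's rule: differentiate numerator and denominator separately.
  f(x) = x   ⇒   f'(x) = 1
  g(x) = sinh(x)   ⇒   g'(x) = cosh(x)
  lim(x→0) f'(x)/g'(x) = lim(x→0) (1)/(cosh(x))
  = 1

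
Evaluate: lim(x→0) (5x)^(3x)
This is an exponential indeterminate form.

For exponential indeterminate forms, take the natural log:
  Let L = lim(x→0) (5x)^(3x)
  Then ln(L) = lim(x→0) [exponent × ln(base)]
  Evaluate using L'Hôpital or standard limits, then exponentiate.
  L = 1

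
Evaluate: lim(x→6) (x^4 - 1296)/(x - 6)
This is a standard limit.

Factor or rationalize the expression:
  lim(x→6) (x^4 - 1296)/(x - 6) = 864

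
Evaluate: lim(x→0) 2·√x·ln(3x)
This is a 0·∞ indeterminate form.

Rewrite 0·∞ as a quotient (0/0 or ∞/∞ form), then apply L'Hôpital's rule:
  lim(x→0) 2·√x·ln(3x) = 0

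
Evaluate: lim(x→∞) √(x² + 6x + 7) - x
This is an ∞-∞ indeterminate form.

Combine fractions or rationalize to convert ∞-∞ to 0/0 form:
  lim(x→∞) √(x² + 6x + 7) - x = 3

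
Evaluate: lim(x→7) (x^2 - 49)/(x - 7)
This is a standard limit.

Factor or rationalize the expression:
  lim(x→7) (x^2 - 49)/(x - 7) = 14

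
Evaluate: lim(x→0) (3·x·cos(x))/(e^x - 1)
This is a 0/0 indeterminate form.

Apply L'Hôpital's rule: differentiate numerator and denominator separately.
  f(x) = 3·x·cos(x)   ⇒   f'(x) = -3·x·sin(x) + 3·cos(x)
  g(x) = e^(x) - 1   ⇒   g'(x) = e^(x)
  lim(x→0) f'(x)/g'(x) = lim(x→0) (-3·x·sin(x) + 3·cos(x))/(e^(x))
  = 3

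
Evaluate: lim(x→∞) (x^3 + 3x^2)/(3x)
This is an ∞/∞ indeterminate form.

Apply L'Hôpital's rule: differentiate numerator and denominator separately.
  f(x) = x^3 + 3·x^2   ⇒   f'(x) = 3·x^2 + 6·x
  g(x) = 3·x   ⇒   g'(x) = 3
  lim(x→∞) f'(x)/g'(x) = lim(x→∞) (3·x^2 + 6·x)/(3)
  = ∞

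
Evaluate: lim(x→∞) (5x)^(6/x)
This is an exponential indeterminate form.

For exponential indeterminate forms, take the natural log:
  Let L = lim(x→∞) (5x)^(6/x)
  Then ln(L) = lim(x→∞) [exponent × ln(base)]
  Evaluate using L'Hôpital or standard limits, then exponentiate.
  L = 1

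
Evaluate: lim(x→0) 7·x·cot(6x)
This is a 0·∞ indeterminate form.

Rewrite 0·∞ as a quotient (0/0 or ∞/∞ form), then apply L'Hôpital's rule:
  lim(x→0) 7·x·cot(6x) = 7/6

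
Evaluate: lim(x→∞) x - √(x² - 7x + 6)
This is an ∞-∞ indeterminate form.

Combine fractions or rationalize to convert ∞-∞ to 0/0 form:
  lim(x→∞) x - √(x² - 7x + 6) = 7/2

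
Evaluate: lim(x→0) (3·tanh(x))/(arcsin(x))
This is a 0/0 indeterminate form.

Apply L'Hôpital's rule: differentiate numerator and denominator separately.
  f(x) = 3·tanh(x)   ⇒   f'(x) = 3 - 3·tanh(x)^2
  g(x) = asin(x)   ⇒   g'(x) = 1/sqrt(1 - x^2)
  lim(x→0) f'(x)/g'(x) = lim(x→0) (3 - 3·tanh(x)^2)/(1/sqrt(1 - x^2))
  = 3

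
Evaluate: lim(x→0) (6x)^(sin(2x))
This is an exponential indeterminate form.

For exponential indeterminate forms, take the natural log:
  Let L = lim(x→0) (6x)^(sin(2x))
  Then ln(L) = lim(x→0) [exponent × ln(base)]
  Evaluate using L'Hôpital or standard limits, then exponentiate.
  L = 1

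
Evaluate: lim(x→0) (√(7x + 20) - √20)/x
This is a standard limit.

Factor or rationalize the expression:
  lim(x→0) (√(7x + 20) - √20)/x = 7·sqrt(5)/20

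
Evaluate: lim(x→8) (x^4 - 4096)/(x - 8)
This is a standard limit.

Factor or rationalize the expression:
  lim(x→8) (x^4 - 4096)/(x - 8) = 2048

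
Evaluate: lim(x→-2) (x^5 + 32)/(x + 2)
This is a standard limit.

Factor or rationalize the expression:
  lim(x→-2) (x^5 + 32)/(x + 2) = 80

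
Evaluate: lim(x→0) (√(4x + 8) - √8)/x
This is a standard limit.

Factor or rationalize the expression:
  lim(x→0) (√(4x + 8) - √8)/x = sqrt(2)/2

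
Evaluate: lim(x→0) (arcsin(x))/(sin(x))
This is a 0/0 indeterminate form.

Apply L'Hôpital's rule: differentiate numerator and denominator separately.
  f(x) = asin(x)   ⇒   f'(x) = 1/sqrt(1 - x^2)
  g(x) = sin(x)   ⇒   g'(x) = cos(x)
  lim(x→0) f'(x)/g'(x) = lim(x→0) (1/sqrt(1 - x^2))/(cos(x))
  = 1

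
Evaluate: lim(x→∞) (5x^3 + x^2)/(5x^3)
This is an ∞/∞ indeterminate form.

Apply L'Hôpital's rule: differentiate numerator and denominator separately.
  f(x) = 5·x^3 + x^2   ⇒   f'(x) = 15·x^2 + 2·x
  g(x) = 5·x^3   ⇒   g'(x) = 15·x^2
  lim(x→∞) f'(x)/g'(x) = lim(x→∞) (15·x^2 + 2·x)/(15·x^2)
  = 1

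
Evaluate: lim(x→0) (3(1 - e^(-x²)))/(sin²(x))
This is a 0/0 indeterminate form.

Apply L'Hôpital's rule: differentiate numerator and denominator separately.
  f(x) = 3 - 3·e^(-x^2)   ⇒   f'(x) = 6·x·e^(-x^2)
  g(x) = sin(x)^2   ⇒   g'(x) = 2·sin(x)·cos(x)
  lim(x→0) f'(x)/g'(x) = lim(x→0) (6·x·e^(-x^2))/(2·sin(x)·cos(x))
  = 3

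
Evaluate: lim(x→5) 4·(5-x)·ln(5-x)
This is a 0·∞ indeterminate form.

Rewrite 0·∞ as a quotient (0/0 or ∞/∞ form), then apply L'Hôpital's rule:
  lim(x→5) 4·(5-x)·ln(5-x) = 0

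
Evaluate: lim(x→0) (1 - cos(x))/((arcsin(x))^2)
This is a 0/0 indeterminate form.

Apply L'Hôpital's rule: differentiate numerator and denominator separately.
  f(x) = 1 - cos(x)   ⇒   f'(x) = sin(x)
  g(x) = asin(x)^2   ⇒   g'(x) = 2·asin(x)/sqrt(1 - x^2)
  lim(x→0) f'(x)/g'(x) = lim(x→0) (sin(x))/(2·asin(x)/sqrt(1 - x^2))
  = 1/2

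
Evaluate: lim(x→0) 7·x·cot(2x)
This is a 0·∞ indeterminate form.

Rewrite 0·∞ as a quotient (0/0 or ∞/∞ form), then apply L'Hôpital's rule:
  lim(x→0) 7·x·cot(2x) = 7/2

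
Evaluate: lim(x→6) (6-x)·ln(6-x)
This is a 0·∞ indeterminate form.

Rewrite 0·∞ as a quotient (0/0 or ∞/∞ form), then apply L'Hôpital's rule:
  lim(x→6) (6-x)·ln(6-x) = 0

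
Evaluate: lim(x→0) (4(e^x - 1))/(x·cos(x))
This is a 0/0 indeterminate form.

Apply L'Hôpital's rule: differentiate numerator and denominator separately.
  f(x) = 4·e^(x) - 4   ⇒   f'(x) = 4·e^(x)
  g(x) = x·cos(x)   ⇒   g'(x) = -x·sin(x) + cos(x)
  lim(x→0) f'(x)/g'(x) = lim(x→0) (4·e^(x))/(-x·sin(x) + cos(x))
  = 4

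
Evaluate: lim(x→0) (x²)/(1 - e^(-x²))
This is a 0/0 indeterminate form.

Apply L'Hôpital's rule: differentiate numerator and denominator separately.
  f(x) = x^2   ⇒   f'(x) = 2·x
  g(x) = 1 - e^(-x^2)   ⇒   g'(x) = 2·x·e^(-x^2)
  lim(x→0) f'(x)/g'(x) = lim(x→0) (2·x)/(2·x·e^(-x^2))
  = 1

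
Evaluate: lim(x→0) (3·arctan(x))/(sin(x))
This is a 0/0 indeterminate form.

Apply L'Hôpital's rule: differentiate numerator and denominator separately.
  f(x) = 3·atan(x)   ⇒   f'(x) = 3/(x^2 + 1)
  g(x) = sin(x)   ⇒   g'(x) = cos(x)
  lim(x→0) f'(x)/g'(x) = lim(x→0) (3/(x^2 + 1))/(cos(x))
  = 3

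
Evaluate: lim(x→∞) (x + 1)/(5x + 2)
This is an ∞/∞ indeterminate form.

Apply L'Hôpital's rule: differentiate numerator and denominator separately.
  f(x) = x + 1   ⇒   f'(x) = 1
  g(x) = 5·x + 2   ⇒   g'(x) = 5
  lim(x→∞) f'(x)/g'(x) = lim(x→∞) (1)/(5)
  = 1/5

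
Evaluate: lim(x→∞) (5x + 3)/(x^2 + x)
This is an ∞/∞ indeterminate form.

Apply L'Hôpital's rule: differentiate numerator and denominator separately.
  f(x) = 5·x + 3   ⇒   f'(x) = 5
  g(x) = x^2 + x   ⇒   g'(x) = 2·x + 1
  lim(x→∞) f'(x)/g'(x) = lim(x→∞) (5)/(2·x + 1)
  = 0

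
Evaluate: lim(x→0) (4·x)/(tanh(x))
This is a 0/0 indeterminate form.

Apply L'Hôpital's rule: differentiate numerator and denominator separately.
  f(x) = 4·x   ⇒   f'(x) = 4
  g(x) = tanh(x)   ⇒   g'(x) = 1 - tanh(x)^2
  lim(x→0) f'(x)/g'(x) = lim(x→0) (4)/(1 - tanh(x)^2)
  = 4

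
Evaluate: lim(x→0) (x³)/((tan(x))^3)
This is a 0/0 indeterminate form.

Apply L'Hôpital's rule: differentiate numerator and denominator separately.
  f(x) = x^3   ⇒   f'(x) = 3·x^2
  g(x) = tan(x)^3   ⇒   g'(x) = (3·tan(x)^2 + 3)·tan(x)^2
  lim(x→0) f'(x)/g'(x) = lim(x→0) (3·x^2)/((3·tan(x)^2 + 3)·tan(x)^2)
  = 1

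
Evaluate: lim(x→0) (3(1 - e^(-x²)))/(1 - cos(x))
This is a 0/0 indeterminate form.

Apply L'Hôpital's rule: differentiate numerator and denominator separately.
  f(x) = 3 - 3·e^(-x^2)   ⇒   f'(x) = 6·x·e^(-x^2)
  g(x) = 1 - cos(x)   ⇒   g'(x) = sin(x)
  lim(x→0) f'(x)/g'(x) = lim(x→0) (6·x·e^(-x^2))/(sin(x))
  = 6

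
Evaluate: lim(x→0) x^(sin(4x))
This is an exponential indeterminate form.

For exponential indeterminate forms, take the natural log:
  Let L = lim(x→0) x^(sin(4x))
  Then ln(L) = lim(x→0) [exponent × ln(base)]
  Evaluate using L'Hôpital or standard limits, then exponentiate.
  L = 1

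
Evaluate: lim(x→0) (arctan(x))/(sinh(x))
This is a 0/0 indeterminate form.

Apply L'Hôpital's rule: differentiate numerator and denominator separately.
  f(x) = atan(x)   ⇒   f'(x) = 1/(x^2 + 1)
  g(x) = sinh(x)   ⇒   g'(x) = cosh(x)
  lim(x→0) f'(x)/g'(x) = lim(x→0) (1/(x^2 + 1))/(cosh(x))
  = 1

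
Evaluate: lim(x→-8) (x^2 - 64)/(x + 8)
This is a standard limit.

Factor or rationalize the expression:
  lim(x→-8) (x^2 - 64)/(x + 8) = -16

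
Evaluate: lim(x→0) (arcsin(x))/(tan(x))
This is a 0/0 indeterminate form.

Apply L'Hôpital's rule: differentiate numerator and denominator separately.
  f(x) = asin(x)   ⇒   f'(x) = 1/sqrt(1 - x^2)
  g(x) = tan(x)   ⇒   g'(x) = tan(x)^2 + 1
  lim(x→0) f'(x)/g'(x) = lim(x→0) (1/sqrt(1 - x^2))/(tan(x)^2 + 1)
  = 1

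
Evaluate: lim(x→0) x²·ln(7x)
This is a 0·∞ indeterminate form.

Rewrite 0·∞ as a quotient (0/0 or ∞/∞ form), then apply L'Hôpital's rule:
  lim(x→0) x²·ln(7x) = 0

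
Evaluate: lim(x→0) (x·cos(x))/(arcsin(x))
This is a 0/0 indeterminate form.

Apply L'Hôpital's rule: differentiate numerator and denominator separately.
  f(x) = x·cos(x)   ⇒   f'(x) = -x·sin(x) + cos(x)
  g(x) = asin(x)   ⇒   g'(x) = 1/sqrt(1 - x^2)
  lim(x→0) f'(x)/g'(x) = lim(x→0) (-x·sin(x) + cos(x))/(1/sqrt(1 - x^2))
  = 1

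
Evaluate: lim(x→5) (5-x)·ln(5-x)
This is a 0·∞ indeterminate form.

Rewrite 0·∞ as a quotient (0/0 or ∞/∞ form), then apply L'Hôpital's rule:
  lim(x→5) (5-x)·ln(5-x) = 0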